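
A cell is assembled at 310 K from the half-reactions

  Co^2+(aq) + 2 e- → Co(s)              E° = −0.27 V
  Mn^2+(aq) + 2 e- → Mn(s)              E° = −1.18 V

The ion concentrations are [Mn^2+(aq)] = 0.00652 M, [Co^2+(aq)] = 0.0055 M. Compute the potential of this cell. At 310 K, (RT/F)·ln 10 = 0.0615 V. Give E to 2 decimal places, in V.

+0.91 V

The Co²⁺/Co couple has the more positive E°, so it is the cathode; Mn²⁺/Mn is the anode.
E°cell = −0.27 − (−1.18) = +0.91 V, with n = 2 electrons transferred.
For the overall reaction Co^2+(aq) + Mn(s) → Co(s) + Mn^2+(aq), Q = [Mn^2+(aq)] / [Co^2+(aq)] = 1.19, giving log Q = 0.074.
Applying E = E° − (RT ln10/nF)·log Q gives +0.91 − (0.0615/2)(0.074) = +0.91 V.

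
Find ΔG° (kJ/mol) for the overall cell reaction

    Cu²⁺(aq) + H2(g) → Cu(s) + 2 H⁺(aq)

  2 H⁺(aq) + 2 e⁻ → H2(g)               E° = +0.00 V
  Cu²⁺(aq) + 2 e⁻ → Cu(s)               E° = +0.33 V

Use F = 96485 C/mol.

−63.7 kJ/mol

In the reaction as written Cu²⁺(aq) is reduced, so the Cu²⁺/Cu couple is the cathode and 2H⁺/H₂ is the anode.
E°cell = +0.33 − (+0.00) = +0.33 V; balancing electrons gives n = 2.
ΔG° = −nFE°cell = −(2)(96485)(+0.33) J/mol = −63.7 kJ/mol.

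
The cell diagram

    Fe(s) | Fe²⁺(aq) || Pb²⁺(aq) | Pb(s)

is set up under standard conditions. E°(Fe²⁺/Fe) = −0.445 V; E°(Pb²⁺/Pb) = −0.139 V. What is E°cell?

+0.306 V

By convention the left-hand electrode in cell notation is the anode (oxidation) and the right-hand electrode is the cathode (reduction).
E°cell = E°(right) − E°(left) = −0.139 − (−0.445) = +0.306 V.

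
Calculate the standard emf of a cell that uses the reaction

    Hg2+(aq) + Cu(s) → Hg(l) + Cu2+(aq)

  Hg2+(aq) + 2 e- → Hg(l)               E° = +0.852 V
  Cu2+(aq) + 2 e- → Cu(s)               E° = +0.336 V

In the reaction as written, Hg2+(aq) is reduced (cathode) and Cu2+(aq) is produced by oxidation at the anode.
E°cell = E°(cathode) − E°(anode) = +0.852 − (+0.336) = +0.516 V.
The positive value indicates the reaction is spontaneous as written.

+0.516 V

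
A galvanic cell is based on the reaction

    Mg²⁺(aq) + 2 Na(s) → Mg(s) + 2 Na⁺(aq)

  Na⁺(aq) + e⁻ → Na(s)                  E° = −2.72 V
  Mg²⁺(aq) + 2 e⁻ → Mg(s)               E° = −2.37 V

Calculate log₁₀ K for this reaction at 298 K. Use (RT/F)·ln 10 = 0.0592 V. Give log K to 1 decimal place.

log K = 11.8

The Mg²⁺/Mg couple is reduced (cathode); E°cell = −2.37 − (−2.72) = +0.35 V with n = 2.
At equilibrium E = 0, so log K = nE°cell / 0.0592 = (2)(+0.35) / 0.0592 = 11.8.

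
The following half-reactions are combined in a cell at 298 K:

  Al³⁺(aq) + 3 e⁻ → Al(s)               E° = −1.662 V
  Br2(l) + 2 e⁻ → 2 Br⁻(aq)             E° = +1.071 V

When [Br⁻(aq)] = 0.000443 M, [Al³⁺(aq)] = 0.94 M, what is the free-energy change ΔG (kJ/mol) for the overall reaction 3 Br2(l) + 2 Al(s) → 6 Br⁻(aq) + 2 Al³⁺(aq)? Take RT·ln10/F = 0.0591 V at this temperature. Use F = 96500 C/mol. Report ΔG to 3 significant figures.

The standard cell potential is +1.071 − (−1.662) = +2.733 V, with n = 6 electrons in the balanced equation.
Here Q = [Br⁻(aq)]^6·[Al³⁺(aq)]^2 = 6.68×10^−21 (log Q = −20.175), giving E = +2.733 − (0.0591/6)·(−20.175) = +2.9317 V.
Then ΔG = −nFE = −6 × 96500 × +2.9317 J/mol = −1700 kJ/mol.

−1700 kJ/mol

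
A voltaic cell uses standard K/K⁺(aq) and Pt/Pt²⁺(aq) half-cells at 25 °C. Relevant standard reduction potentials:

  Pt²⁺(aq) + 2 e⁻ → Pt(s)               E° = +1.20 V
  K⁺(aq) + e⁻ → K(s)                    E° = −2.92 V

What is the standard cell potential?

+4.12 V

Of the two couples in this cell, the one with the more positive reduction potential is reduced at the cathode: here that is Pt²⁺/Pt (+1.20 V); K⁺/K (−2.92 V) is the anode.
E°cell = E°(cathode) − E°(anode) = +1.20 − (−2.92) = +4.12 V.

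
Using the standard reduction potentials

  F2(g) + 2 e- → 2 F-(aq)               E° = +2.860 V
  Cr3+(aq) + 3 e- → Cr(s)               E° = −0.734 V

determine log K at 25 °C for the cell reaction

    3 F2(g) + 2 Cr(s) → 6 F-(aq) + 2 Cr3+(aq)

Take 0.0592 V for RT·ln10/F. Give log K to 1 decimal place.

The F₂/F⁻ couple is reduced (cathode); E°cell = +2.860 − (−0.734) = +3.594 V with n = 6.
At equilibrium E = 0, so log K = nE°cell / 0.0592 = (6)(+3.594) / 0.0592 = 364.3.

log K = 364.3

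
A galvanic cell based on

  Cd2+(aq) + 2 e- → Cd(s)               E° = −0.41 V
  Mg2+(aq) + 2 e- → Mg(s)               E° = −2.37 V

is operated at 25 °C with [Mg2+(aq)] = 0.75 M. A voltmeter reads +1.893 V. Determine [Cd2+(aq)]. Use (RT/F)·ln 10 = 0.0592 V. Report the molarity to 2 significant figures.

The Cd²⁺/Cd couple has the larger reduction potential, so it is the cathode: E°cell = −0.41 − (−2.37) = +1.96 V and n = 2.
Rearranging E = E° − (0.0592/n)·log Q gives log Q = 2(+1.96 − (+1.893))/0.0592 = 2.264.
The balanced reaction is Cd2+(aq) + Mg(s) → Cd(s) + Mg2+(aq), so Q = [Mg2+(aq)] / [Cd2+(aq)].
Solving for the unknown gives log [Cd2+(aq)] = −2.389, so [Cd2+(aq)] ≈ 0.0041 M.

0.0041 M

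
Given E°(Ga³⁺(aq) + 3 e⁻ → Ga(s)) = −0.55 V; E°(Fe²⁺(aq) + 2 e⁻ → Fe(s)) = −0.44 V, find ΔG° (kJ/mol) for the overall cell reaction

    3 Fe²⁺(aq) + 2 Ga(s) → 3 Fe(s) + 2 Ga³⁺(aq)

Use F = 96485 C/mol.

In the reaction as written Fe²⁺(aq) is reduced, so the Fe²⁺/Fe couple is the cathode and Ga³⁺/Ga is the anode.
E°cell = −0.44 − (−0.55) = +0.11 V; balancing electrons gives n = 6.
ΔG° = −nFE°cell = −(6)(96485)(+0.11) J/mol = −63.7 kJ/mol.

−63.7 kJ/mol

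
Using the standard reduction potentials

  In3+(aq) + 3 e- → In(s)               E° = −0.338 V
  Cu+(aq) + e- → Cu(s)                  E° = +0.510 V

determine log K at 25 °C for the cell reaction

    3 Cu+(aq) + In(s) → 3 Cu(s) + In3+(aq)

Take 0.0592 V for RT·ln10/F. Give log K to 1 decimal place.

The Cu⁺/Cu couple is reduced (cathode); E°cell = +0.510 − (−0.338) = +0.848 V with n = 3.
At equilibrium E = 0, so log K = nE°cell / 0.0592 = (3)(+0.848) / 0.0592 = 43.0.

log K = 43.0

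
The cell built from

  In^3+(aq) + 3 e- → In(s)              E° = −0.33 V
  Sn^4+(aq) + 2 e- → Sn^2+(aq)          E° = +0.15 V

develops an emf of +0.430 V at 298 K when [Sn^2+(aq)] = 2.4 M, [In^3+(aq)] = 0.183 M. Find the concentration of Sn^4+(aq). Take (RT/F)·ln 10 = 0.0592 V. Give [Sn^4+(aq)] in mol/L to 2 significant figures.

The Sn⁴⁺/Sn²⁺ couple has the larger reduction potential, so it is the cathode: E°cell = +0.15 − (−0.33) = +0.48 V and n = 6.
Since E = E° − (0.0592/n)·log Q, log Q = n(E° − E)/0.0592 = 5.068.
For 3 Sn^4+(aq) + 2 In(s) → 3 Sn^2+(aq) + 2 In^3+(aq), the reaction quotient is Q = ([Sn^2+(aq)]^3·[In^3+(aq)]^2) / [Sn^4+(aq)]^3.
Solving for the unknown gives log [Sn^4+(aq)] = −1.801, so [Sn^4+(aq)] ≈ 0.016 M.

0.016 M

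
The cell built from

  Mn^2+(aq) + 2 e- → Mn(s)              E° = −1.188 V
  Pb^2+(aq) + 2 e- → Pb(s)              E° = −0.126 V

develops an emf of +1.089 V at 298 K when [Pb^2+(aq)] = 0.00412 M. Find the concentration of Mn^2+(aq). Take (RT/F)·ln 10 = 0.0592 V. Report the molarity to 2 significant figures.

0.00050 M

With Pb²⁺/Pb at the cathode and Mn²⁺/Mn at the anode, E°cell = −0.126 − (−1.188) = +1.062 V (n = 2).
From the Nernst equation, log Q = n(E° − E)/0.0592 = 2·(+1.062 − (+1.089))/0.0592 = −0.912.
Balancing electrons gives Pb^2+(aq) + Mn(s) → Pb(s) + Mn^2+(aq); thus Q = [Mn^2+(aq)] / [Pb^2+(aq)].
Substituting the known concentrations and solving, log [Mn^2+(aq)] = −3.297 and [Mn^2+(aq)] = 0.00050 M.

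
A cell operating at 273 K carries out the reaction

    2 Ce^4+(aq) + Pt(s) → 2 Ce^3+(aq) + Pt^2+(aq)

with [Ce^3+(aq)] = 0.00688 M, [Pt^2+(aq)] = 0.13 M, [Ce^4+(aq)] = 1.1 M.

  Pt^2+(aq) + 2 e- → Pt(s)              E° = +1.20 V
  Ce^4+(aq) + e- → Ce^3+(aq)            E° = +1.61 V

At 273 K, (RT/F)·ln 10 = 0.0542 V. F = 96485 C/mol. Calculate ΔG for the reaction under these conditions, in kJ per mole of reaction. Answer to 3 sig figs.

−107 kJ/mol

E°cell = +1.61 − (+1.20) = +0.41 V; the balanced reaction transfers n = 2 electrons.
Here Q = ([Ce^3+(aq)]^2·[Pt^2+(aq)]) / [Ce^4+(aq)]^2 = 5.09×10^−6 (log Q = −5.294), giving E = +0.41 − (0.0542/2)·(−5.294) = +0.5535 V.
Finally ΔG = −nFE = −(2)(96485 C/mol)(+0.5535 V) = −107 kJ/mol.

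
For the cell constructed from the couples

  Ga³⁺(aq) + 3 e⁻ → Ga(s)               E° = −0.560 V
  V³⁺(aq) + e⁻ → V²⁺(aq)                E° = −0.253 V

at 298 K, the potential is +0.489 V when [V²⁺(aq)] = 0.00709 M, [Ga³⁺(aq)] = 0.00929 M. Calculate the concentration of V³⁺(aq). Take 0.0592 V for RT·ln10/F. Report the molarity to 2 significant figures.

The V³⁺/V²⁺ couple has the larger reduction potential, so it is the cathode: E°cell = −0.253 − (−0.560) = +0.307 V and n = 3.
From the Nernst equation, log Q = n(E° − E)/0.0592 = 3·(+0.307 − (+0.489))/0.0592 = −9.223.
For 3 V³⁺(aq) + Ga(s) → 3 V²⁺(aq) + Ga³⁺(aq), the reaction quotient is Q = ([V²⁺(aq)]^3·[Ga³⁺(aq)]) / [V³⁺(aq)]^3.
Substituting the known concentrations and solving, log [V³⁺(aq)] = 0.248 and [V³⁺(aq)] = 1.8 M.

1.8 M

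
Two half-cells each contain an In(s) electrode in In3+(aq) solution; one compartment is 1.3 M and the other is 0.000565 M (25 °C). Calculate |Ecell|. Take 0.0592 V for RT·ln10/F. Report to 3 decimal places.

0.066 V

For a concentration cell E°cell = 0, since both electrodes use the same couple.
The compartment with the higher In3+(aq) concentration (1.3 M) acts as the cathode; ions are reduced there and produced at the dilute (0.000565 M) anode.
With n = 3, Ecell = −(0.0592/3)·log([dilute]/[conc]) = −(0.0592/3)·log(0.000565/1.3) = +0.066 V.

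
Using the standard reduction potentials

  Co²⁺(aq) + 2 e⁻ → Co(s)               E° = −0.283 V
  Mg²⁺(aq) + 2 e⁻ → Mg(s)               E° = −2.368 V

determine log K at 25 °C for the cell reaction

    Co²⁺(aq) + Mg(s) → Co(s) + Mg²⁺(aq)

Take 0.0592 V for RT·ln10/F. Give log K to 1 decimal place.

log K = 70.4

The Co²⁺/Co couple is reduced (cathode); E°cell = −0.283 − (−2.368) = +2.085 V with n = 2.
At equilibrium E = 0, so log K = nE°cell / 0.0592 = (2)(+2.085) / 0.0592 = 70.4.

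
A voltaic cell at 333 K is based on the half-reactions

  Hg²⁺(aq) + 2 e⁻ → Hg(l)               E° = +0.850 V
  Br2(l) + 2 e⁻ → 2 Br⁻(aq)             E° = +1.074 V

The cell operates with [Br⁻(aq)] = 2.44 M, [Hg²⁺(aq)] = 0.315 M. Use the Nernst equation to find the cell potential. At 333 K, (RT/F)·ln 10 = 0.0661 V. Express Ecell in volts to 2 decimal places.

+0.21 V

Br₂/Br⁻ is reduced (cathode, E° = +1.074 V) and Hg²⁺/Hg is oxidized (anode).
E°cell = E°cat − E°an = +1.074 − (+0.850) = +0.224 V; n = 2.
The balanced reaction is Br2(l) + Hg(l) → 2 Br⁻(aq) + Hg²⁺(aq), so Q = [Br⁻(aq)]^2·[Hg²⁺(aq)] = 1.88 and log Q = 0.273.
By the Nernst equation, E = +0.224 − (0.0661/2)·(0.273) = +0.21 V.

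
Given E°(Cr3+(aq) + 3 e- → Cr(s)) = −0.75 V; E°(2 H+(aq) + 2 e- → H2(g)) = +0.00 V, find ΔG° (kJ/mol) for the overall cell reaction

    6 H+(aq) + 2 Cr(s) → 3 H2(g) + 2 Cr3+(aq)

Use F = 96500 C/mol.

In the reaction as written H+(aq) is reduced, so the 2H⁺/H₂ couple is the cathode and Cr³⁺/Cr is the anode.
E°cell = +0.00 − (−0.75) = +0.75 V; balancing electrons gives n = 6.
ΔG° = −nFE°cell = −(6)(96500)(+0.75) J/mol = −434 kJ/mol.

−434 kJ/mol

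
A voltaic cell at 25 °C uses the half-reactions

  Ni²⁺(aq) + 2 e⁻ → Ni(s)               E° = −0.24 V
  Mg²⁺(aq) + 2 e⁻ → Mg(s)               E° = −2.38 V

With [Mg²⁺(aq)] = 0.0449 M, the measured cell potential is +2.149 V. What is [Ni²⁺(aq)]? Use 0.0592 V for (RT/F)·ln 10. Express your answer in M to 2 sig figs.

Ni²⁺/Ni is the cathode (higher E°); E°cell = −0.24 − (−2.38) = +2.14 V with n = 2.
Rearranging E = E° − (0.0592/n)·log Q gives log Q = 2(+2.14 − (+2.149))/0.0592 = −0.304.
Balancing electrons gives Ni²⁺(aq) + Mg(s) → Ni(s) + Mg²⁺(aq); thus Q = [Mg²⁺(aq)] / [Ni²⁺(aq)].
Substituting the known concentrations and solving, log [Ni²⁺(aq)] = −1.044 and [Ni²⁺(aq)] = 0.090 M.

0.090 M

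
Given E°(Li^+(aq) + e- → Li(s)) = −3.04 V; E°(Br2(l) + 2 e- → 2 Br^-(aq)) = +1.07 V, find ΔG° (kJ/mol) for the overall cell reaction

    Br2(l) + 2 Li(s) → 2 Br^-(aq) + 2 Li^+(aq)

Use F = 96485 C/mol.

−793 kJ/mol

In the reaction as written Br2(l) is reduced, so the Br₂/Br⁻ couple is the cathode and Li⁺/Li is the anode.
E°cell = +1.07 − (−3.04) = +4.11 V; balancing electrons gives n = 2.
ΔG° = −nFE°cell = −(2)(96485)(+4.11) J/mol = −793 kJ/mol.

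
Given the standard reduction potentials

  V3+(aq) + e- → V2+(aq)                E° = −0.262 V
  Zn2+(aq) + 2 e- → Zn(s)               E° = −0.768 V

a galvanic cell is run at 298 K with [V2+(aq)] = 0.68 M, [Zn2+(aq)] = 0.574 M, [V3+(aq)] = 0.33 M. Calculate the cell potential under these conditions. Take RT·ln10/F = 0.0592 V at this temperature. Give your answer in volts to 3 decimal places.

The V³⁺/V²⁺ couple has the more positive E°, so it is the cathode; Zn²⁺/Zn is the anode.
E°cell = E°cat − E°an = −0.262 − (−0.768) = +0.506 V; n = 2.
Balancing gives 2 V3+(aq) + Zn(s) → 2 V2+(aq) + Zn2+(aq); hence Q = ([V2+(aq)]^2·[Zn2+(aq)]) / [V3+(aq)]^2 = 2.44 (log Q = 0.387).
E = E° − (0.0592/n)·log Q = +0.506 − (0.0592/2)(0.387) = +0.495 V.

+0.495 V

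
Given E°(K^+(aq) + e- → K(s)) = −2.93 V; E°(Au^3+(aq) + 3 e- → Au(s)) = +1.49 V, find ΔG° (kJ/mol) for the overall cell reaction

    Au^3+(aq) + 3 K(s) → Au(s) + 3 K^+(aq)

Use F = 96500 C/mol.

In the reaction as written Au^3+(aq) is reduced, so the Au³⁺/Au couple is the cathode and K⁺/K is the anode.
E°cell = +1.49 − (−2.93) = +4.42 V; balancing electrons gives n = 3.
ΔG° = −nFE°cell = −(3)(96500)(+4.42) J/mol = −1280 kJ/mol.

−1280 kJ/mol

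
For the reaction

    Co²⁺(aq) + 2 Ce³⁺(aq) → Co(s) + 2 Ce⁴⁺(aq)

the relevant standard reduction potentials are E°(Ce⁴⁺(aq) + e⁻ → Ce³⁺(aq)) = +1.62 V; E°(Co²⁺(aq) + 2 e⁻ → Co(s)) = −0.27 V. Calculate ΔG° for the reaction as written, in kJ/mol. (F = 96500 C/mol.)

In the reaction as written Co²⁺(aq) is reduced, so the Co²⁺/Co couple is the cathode and Ce⁴⁺/Ce³⁺ is the anode.
E°cell = −0.27 − (+1.62) = −1.89 V; balancing electrons gives n = 2.
ΔG° = −nFE°cell = −(2)(96500)(−1.89) J/mol = +365 kJ/mol.

+365 kJ/mol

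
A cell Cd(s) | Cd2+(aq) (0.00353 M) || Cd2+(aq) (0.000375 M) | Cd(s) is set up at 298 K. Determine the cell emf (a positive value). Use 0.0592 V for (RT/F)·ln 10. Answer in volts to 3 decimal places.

For a concentration cell E°cell = 0, since both electrodes use the same couple.
The compartment with the higher Cd2+(aq) concentration (0.00353 M) acts as the cathode; ions are reduced there and produced at the dilute (0.000375 M) anode.
With n = 2, Ecell = −(0.0592/2)·log([dilute]/[conc]) = −(0.0592/2)·log(0.000375/0.00353) = +0.029 V.

0.029 V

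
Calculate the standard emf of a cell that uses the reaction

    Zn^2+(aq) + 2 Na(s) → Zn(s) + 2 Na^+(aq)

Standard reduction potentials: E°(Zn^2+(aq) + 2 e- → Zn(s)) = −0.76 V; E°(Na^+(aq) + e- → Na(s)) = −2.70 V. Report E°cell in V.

In the reaction as written, Zn^2+(aq) is reduced (cathode) and Na^+(aq) is produced by oxidation at the anode.
E°cell = E°(cathode) − E°(anode) = −0.76 − (−2.70) = +1.94 V.

+1.94 V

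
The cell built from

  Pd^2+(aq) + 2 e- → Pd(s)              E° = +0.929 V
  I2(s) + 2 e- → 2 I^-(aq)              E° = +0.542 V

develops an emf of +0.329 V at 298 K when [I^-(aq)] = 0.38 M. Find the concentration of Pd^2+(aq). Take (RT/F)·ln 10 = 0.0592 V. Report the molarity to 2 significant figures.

0.076 M

Pd²⁺/Pd is the cathode (higher E°); E°cell = +0.929 − (+0.542) = +0.387 V with n = 2.
Since E = E° − (0.0592/n)·log Q, log Q = n(E° − E)/0.0592 = 1.959.
For Pd^2+(aq) + 2 I^-(aq) → Pd(s) + I2(s), the reaction quotient is Q = 1 / ([Pd^2+(aq)]·[I^-(aq)]^2).
Isolating [Pd^2+(aq)] in Q = 10^{1.959} yields log [Pd^2+(aq)] = −1.119, i.e. 0.076 M.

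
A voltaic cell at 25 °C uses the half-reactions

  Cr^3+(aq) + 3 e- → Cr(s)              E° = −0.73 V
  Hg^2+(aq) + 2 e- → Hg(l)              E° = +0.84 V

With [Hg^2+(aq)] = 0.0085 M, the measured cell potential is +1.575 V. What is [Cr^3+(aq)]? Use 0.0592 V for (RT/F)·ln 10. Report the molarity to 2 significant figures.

0.00044 M

Hg²⁺/Hg is the cathode (higher E°); E°cell = +0.84 − (−0.73) = +1.57 V with n = 6.
Since E = E° − (0.0592/n)·log Q, log Q = n(E° − E)/0.0592 = −0.507.
Balancing electrons gives 3 Hg^2+(aq) + 2 Cr(s) → 3 Hg(l) + 2 Cr^3+(aq); thus Q = [Cr^3+(aq)]^2 / [Hg^2+(aq)]^3.
Solving for the unknown gives log [Cr^3+(aq)] = −3.359, so [Cr^3+(aq)] ≈ 0.00044 M.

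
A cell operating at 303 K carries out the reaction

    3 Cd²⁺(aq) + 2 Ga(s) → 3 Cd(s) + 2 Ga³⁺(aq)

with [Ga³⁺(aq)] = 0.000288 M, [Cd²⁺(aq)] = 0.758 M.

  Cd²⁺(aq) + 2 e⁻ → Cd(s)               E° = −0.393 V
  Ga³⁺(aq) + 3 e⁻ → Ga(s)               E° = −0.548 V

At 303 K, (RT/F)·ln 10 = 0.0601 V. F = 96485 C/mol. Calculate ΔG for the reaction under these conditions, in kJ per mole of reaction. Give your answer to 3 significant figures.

E°cell = −0.393 − (−0.548) = +0.155 V; the balanced reaction transfers n = 6 electrons.
Here Q = [Ga³⁺(aq)]^2 / [Cd²⁺(aq)]^3 = 1.9×10^−7 (log Q = −6.720), giving E = +0.155 − (0.0601/6)·(−6.720) = +0.2223 V.
Then ΔG = −nFE = −6 × 96485 × +0.2223 J/mol = −129 kJ/mol.

−129 kJ/mol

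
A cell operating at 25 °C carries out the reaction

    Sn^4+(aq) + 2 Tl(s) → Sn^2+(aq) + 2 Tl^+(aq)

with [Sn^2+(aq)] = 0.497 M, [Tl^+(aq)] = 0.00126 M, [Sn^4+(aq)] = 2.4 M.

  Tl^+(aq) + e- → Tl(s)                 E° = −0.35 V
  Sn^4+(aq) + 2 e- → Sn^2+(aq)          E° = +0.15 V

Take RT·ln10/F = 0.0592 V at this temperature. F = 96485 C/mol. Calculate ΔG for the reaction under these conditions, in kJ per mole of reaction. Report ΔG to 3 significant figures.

−134 kJ/mol

The standard cell potential is +0.15 − (−0.35) = +0.50 V, with n = 2 electrons in the balanced equation.
Q = ([Sn^2+(aq)]·[Tl^+(aq)]^2) / [Sn^4+(aq)] = 3.29×10^−7, so log Q = −6.483 and E = +0.50 − (0.0592/2)(−6.483) = +0.6919 V.
Finally ΔG = −nFE = −(2)(96485 C/mol)(+0.6919 V) = −134 kJ/mol.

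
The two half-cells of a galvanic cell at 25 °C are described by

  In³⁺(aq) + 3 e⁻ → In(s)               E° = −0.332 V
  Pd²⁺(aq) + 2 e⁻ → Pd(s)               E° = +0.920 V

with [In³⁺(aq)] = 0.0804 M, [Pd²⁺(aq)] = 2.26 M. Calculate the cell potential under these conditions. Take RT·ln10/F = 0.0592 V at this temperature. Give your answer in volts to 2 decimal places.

+1.28 V

Since E°(Pd²⁺/Pd) > E°(In³⁺/In), Pd²⁺/Pd serves as the cathode.
E°cell = E°cat − E°an = +0.920 − (−0.332) = +1.252 V; n = 6.
Balancing gives 3 Pd²⁺(aq) + 2 In(s) → 3 Pd(s) + 2 In³⁺(aq); hence Q = [In³⁺(aq)]^2 / [Pd²⁺(aq)]^3 = 0.00056 (log Q = −3.252).
By the Nernst equation, E = +1.252 − (0.0592/6)·(−3.252) = +1.28 V.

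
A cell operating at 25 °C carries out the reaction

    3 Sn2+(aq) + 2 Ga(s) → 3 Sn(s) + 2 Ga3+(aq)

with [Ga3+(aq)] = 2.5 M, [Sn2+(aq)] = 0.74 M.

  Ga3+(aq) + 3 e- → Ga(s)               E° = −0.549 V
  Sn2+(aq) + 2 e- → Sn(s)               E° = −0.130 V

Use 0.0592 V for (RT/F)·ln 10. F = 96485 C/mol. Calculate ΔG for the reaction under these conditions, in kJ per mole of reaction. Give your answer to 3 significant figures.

−236 kJ/mol

The standard cell potential is −0.130 − (−0.549) = +0.419 V, with n = 6 electrons in the balanced equation.
Q = [Ga3+(aq)]^2 / [Sn2+(aq)]^3 = 15.4, so log Q = 1.188 and E = +0.419 − (0.0592/6)(1.188) = +0.4073 V.
Finally ΔG = −nFE = −(6)(96485 C/mol)(+0.4073 V) = −236 kJ/mol.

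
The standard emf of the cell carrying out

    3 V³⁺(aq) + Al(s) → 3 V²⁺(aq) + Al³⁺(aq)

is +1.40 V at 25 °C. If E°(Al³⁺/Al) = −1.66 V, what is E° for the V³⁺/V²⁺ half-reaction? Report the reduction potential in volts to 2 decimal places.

−0.26 V

In the reaction as written the V³⁺/V²⁺ couple is reduced (cathode) and Al³⁺/Al is oxidized (anode), so E°cell = E°(V³⁺/V²⁺) − E°(Al³⁺/Al).
E°(V³⁺/V²⁺) = E°cell + E°(anode) = +1.40 + (−1.66) = −0.26 V.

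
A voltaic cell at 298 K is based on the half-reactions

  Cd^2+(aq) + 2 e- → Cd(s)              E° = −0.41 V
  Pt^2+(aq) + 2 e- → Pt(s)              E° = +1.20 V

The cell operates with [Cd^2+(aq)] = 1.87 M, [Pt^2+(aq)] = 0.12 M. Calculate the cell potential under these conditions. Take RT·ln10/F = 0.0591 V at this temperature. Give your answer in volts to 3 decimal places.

The Pt²⁺/Pt couple has the more positive E°, so it is the cathode; Cd²⁺/Cd is the anode.
E°cell = E°cat − E°an = +1.20 − (−0.41) = +1.61 V; n = 2.
Balancing gives Pt^2+(aq) + Cd(s) → Pt(s) + Cd^2+(aq); hence Q = [Cd^2+(aq)] / [Pt^2+(aq)] = 15.6 (log Q = 1.193).
Applying E = E° − (RT ln10/nF)·log Q gives +1.61 − (0.0591/2)(1.193) = +1.575 V.

+1.575 V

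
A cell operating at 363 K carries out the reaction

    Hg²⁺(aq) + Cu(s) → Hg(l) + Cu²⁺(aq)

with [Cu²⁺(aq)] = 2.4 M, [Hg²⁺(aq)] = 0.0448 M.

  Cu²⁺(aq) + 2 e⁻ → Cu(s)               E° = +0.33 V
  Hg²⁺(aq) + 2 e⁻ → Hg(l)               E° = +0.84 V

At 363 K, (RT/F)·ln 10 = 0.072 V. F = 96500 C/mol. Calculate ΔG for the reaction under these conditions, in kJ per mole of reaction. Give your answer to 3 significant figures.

With Hg²⁺/Hg reduced at the cathode, E°cell = +0.84 − (+0.33) = +0.51 V and n = 2.
Q = [Cu²⁺(aq)] / [Hg²⁺(aq)] = 53.6, so log Q = 1.729 and E = +0.51 − (0.072/2)(1.729) = +0.4478 V.
ΔG = −nFE = −(2)(96500)(+0.4478) J/mol = −86.4 kJ/mol.

−86.4 kJ/mol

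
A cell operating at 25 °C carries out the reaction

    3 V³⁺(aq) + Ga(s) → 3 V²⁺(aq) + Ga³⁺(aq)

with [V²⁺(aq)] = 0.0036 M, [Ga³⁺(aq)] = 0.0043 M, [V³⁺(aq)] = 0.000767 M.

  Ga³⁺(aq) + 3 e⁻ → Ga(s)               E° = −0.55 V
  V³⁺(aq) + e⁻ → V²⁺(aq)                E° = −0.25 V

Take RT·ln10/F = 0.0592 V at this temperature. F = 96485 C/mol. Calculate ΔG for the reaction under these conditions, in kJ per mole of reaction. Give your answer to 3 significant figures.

With V³⁺/V²⁺ reduced at the cathode, E°cell = −0.25 − (−0.55) = +0.30 V and n = 3.
Here Q = ([V²⁺(aq)]^3·[Ga³⁺(aq)]) / [V³⁺(aq)]^3 = 0.445 (log Q = −0.352), giving E = +0.30 − (0.0592/3)·(−0.352) = +0.3069 V.
Then ΔG = −nFE = −3 × 96485 × +0.3069 J/mol = −88.8 kJ/mol.

−88.8 kJ/mol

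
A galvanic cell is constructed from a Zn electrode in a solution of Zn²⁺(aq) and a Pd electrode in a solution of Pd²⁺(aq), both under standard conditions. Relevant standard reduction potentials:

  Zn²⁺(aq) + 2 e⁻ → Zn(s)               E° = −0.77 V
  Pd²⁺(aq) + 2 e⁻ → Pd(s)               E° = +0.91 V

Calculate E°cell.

+1.68 V

The Pd²⁺/Pd couple has the higher E°, so Pd ion is reduced (cathode) and Zn is oxidized (anode).
E°cell = E°(cathode) − E°(anode) = +0.91 − (−0.77) = +1.68 V.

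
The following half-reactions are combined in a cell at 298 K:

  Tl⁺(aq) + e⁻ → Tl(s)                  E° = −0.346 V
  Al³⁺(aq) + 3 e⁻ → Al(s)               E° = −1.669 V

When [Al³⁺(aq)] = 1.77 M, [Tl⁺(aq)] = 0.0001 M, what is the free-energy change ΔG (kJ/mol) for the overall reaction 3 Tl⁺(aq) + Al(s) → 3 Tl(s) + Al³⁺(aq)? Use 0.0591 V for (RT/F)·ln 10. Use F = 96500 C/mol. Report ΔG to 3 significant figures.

−313 kJ/mol

E°cell = −0.346 − (−1.669) = +1.323 V; the balanced reaction transfers n = 3 electrons.
Here Q = [Al³⁺(aq)] / [Tl⁺(aq)]^3 = 1.77×10^12 (log Q = 12.248), giving E = +1.323 − (0.0591/3)·(12.248) = +1.0817 V.
Finally ΔG = −nFE = −(3)(96500 C/mol)(+1.0817 V) = −313 kJ/mol.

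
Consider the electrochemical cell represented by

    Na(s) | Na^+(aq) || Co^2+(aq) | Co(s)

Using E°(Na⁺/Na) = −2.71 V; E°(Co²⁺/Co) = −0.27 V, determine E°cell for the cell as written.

+2.44 V

By convention the left-hand electrode in cell notation is the anode (oxidation) and the right-hand electrode is the cathode (reduction).
E°cell = E°(right) − E°(left) = −0.27 − (−2.71) = +2.44 V.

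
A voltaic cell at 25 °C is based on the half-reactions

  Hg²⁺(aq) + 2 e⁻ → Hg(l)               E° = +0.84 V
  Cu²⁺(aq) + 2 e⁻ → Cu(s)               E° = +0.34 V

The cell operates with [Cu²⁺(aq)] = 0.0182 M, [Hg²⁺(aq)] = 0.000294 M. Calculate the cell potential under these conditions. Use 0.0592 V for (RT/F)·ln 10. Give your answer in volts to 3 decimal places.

Since E°(Hg²⁺/Hg) > E°(Cu²⁺/Cu), Hg²⁺/Hg serves as the cathode.
E°cell = E°cat − E°an = +0.84 − (+0.34) = +0.50 V; n = 2.
Balancing gives Hg²⁺(aq) + Cu(s) → Hg(l) + Cu²⁺(aq); hence Q = [Cu²⁺(aq)] / [Hg²⁺(aq)] = 61.9 (log Q = 1.792).
Applying E = E° − (RT ln10/nF)·log Q gives +0.50 − (0.0592/2)(1.792) = +0.447 V.

+0.447 V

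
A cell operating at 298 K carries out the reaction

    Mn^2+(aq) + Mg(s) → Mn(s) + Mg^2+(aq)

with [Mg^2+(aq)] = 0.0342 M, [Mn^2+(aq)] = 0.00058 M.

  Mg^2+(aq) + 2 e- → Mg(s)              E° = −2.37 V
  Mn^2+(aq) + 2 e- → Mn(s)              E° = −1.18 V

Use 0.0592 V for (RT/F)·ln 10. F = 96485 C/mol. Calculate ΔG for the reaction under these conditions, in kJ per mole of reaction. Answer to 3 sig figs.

With Mn²⁺/Mn reduced at the cathode, E°cell = −1.18 − (−2.37) = +1.19 V and n = 2.
The reaction quotient is [Mg^2+(aq)] / [Mn^2+(aq)] = 59; by Nernst, E = +1.19 − (0.0592/2)(1.771) = +1.1376 V.
ΔG = −nFE = −(2)(96485)(+1.1376) J/mol = −220 kJ/mol.

−220 kJ/mol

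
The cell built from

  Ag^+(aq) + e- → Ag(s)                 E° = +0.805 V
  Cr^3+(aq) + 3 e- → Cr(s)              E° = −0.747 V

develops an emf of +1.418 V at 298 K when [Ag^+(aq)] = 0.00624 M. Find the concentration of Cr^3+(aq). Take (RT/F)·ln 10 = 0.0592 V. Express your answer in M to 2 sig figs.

1.5 M

Ag⁺/Ag is the cathode (higher E°); E°cell = +0.805 − (−0.747) = +1.552 V with n = 3.
Since E = E° − (0.0592/n)·log Q, log Q = n(E° − E)/0.0592 = 6.791.
For 3 Ag^+(aq) + Cr(s) → 3 Ag(s) + Cr^3+(aq), the reaction quotient is Q = [Cr^3+(aq)] / [Ag^+(aq)]^3.
Substituting the known concentrations and solving, log [Cr^3+(aq)] = 0.177 and [Cr^3+(aq)] = 1.5 M.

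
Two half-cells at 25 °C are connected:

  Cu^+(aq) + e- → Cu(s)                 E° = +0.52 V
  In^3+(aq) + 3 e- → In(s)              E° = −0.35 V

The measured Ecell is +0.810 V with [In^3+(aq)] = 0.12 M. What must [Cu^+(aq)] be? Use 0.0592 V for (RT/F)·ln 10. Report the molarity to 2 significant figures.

With Cu⁺/Cu at the cathode and In³⁺/In at the anode, E°cell = +0.52 − (−0.35) = +0.87 V (n = 3).
From the Nernst equation, log Q = n(E° − E)/0.0592 = 3·(+0.87 − (+0.810))/0.0592 = 3.041.
For 3 Cu^+(aq) + In(s) → 3 Cu(s) + In^3+(aq), the reaction quotient is Q = [In^3+(aq)] / [Cu^+(aq)]^3.
Solving for the unknown gives log [Cu^+(aq)] = −1.321, so [Cu^+(aq)] ≈ 0.048 M.

0.048 M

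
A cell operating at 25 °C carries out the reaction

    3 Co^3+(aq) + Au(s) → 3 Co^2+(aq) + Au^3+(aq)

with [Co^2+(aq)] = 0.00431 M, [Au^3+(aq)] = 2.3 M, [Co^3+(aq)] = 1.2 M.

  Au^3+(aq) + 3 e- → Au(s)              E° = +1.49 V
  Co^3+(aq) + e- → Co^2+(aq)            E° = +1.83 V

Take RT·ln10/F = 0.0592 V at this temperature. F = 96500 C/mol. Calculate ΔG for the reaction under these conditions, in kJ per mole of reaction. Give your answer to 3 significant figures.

−138 kJ/mol

With Co³⁺/Co²⁺ reduced at the cathode, E°cell = +1.83 − (+1.49) = +0.34 V and n = 3.
The reaction quotient is ([Co^2+(aq)]^3·[Au^3+(aq)]) / [Co^3+(aq)]^3 = 1.07×10^−7; by Nernst, E = +0.34 − (0.0592/3)(−6.972) = +0.4776 V.
Then ΔG = −nFE = −3 × 96500 × +0.4776 J/mol = −138 kJ/mol.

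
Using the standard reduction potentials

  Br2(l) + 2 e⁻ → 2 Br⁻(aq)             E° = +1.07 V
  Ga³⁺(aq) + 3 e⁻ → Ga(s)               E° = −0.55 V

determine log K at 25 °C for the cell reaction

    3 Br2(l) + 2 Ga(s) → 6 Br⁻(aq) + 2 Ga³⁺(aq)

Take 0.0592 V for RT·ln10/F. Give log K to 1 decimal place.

The Br₂/Br⁻ couple is reduced (cathode); E°cell = +1.07 − (−0.55) = +1.62 V with n = 6.
At equilibrium E = 0, so log K = nE°cell / 0.0592 = (6)(+1.62) / 0.0592 = 164.2.

log K = 164.2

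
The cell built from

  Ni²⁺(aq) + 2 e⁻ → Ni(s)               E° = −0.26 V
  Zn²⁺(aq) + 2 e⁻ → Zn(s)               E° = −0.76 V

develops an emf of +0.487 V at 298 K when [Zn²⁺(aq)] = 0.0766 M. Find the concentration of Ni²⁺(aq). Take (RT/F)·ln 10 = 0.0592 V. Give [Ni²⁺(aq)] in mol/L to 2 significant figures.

The Ni²⁺/Ni couple has the larger reduction potential, so it is the cathode: E°cell = −0.26 − (−0.76) = +0.50 V and n = 2.
Since E = E° − (0.0592/n)·log Q, log Q = n(E° − E)/0.0592 = 0.439.
Balancing electrons gives Ni²⁺(aq) + Zn(s) → Ni(s) + Zn²⁺(aq); thus Q = [Zn²⁺(aq)] / [Ni²⁺(aq)].
Substituting the known concentrations and solving, log [Ni²⁺(aq)] = −1.555 and [Ni²⁺(aq)] = 0.028 M.

0.028 M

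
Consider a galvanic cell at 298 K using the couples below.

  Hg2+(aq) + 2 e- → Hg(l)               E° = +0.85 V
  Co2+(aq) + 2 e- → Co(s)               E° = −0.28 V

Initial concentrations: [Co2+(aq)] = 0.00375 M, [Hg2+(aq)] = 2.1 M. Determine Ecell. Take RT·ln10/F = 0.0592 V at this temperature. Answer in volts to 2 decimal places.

+1.21 V

Hg²⁺/Hg is reduced (cathode, E° = +0.85 V) and Co²⁺/Co is oxidized (anode).
E°cell = E°cat − E°an = +0.85 − (−0.28) = +1.13 V; n = 2.
Balancing gives Hg2+(aq) + Co(s) → Hg(l) + Co2+(aq); hence Q = [Co2+(aq)] / [Hg2+(aq)] = 0.00179 (log Q = −2.748).
E = E° − (0.0592/n)·log Q = +1.13 − (0.0592/2)(−2.748) = +1.21 V.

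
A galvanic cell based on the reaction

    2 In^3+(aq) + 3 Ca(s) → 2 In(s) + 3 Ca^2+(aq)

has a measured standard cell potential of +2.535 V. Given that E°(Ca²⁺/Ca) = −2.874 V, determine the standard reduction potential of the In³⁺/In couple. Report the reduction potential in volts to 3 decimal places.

In the reaction as written the In³⁺/In couple is reduced (cathode) and Ca²⁺/Ca is oxidized (anode), so E°cell = E°(In³⁺/In) − E°(Ca²⁺/Ca).
E°(In³⁺/In) = E°cell + E°(anode) = +2.535 + (−2.874) = −0.339 V.

−0.339 V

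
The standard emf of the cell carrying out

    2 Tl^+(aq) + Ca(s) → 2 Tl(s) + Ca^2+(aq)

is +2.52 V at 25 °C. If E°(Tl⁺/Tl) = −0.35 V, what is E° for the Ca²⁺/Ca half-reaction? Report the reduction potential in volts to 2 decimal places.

−2.87 V

In the reaction as written the Tl⁺/Tl couple is reduced (cathode) and Ca²⁺/Ca is oxidized (anode), so E°cell = E°(Tl⁺/Tl) − E°(Ca²⁺/Ca).
E°(Ca²⁺/Ca) = E°(cathode) − E°cell = −0.35 − (+2.52) = −2.87 V.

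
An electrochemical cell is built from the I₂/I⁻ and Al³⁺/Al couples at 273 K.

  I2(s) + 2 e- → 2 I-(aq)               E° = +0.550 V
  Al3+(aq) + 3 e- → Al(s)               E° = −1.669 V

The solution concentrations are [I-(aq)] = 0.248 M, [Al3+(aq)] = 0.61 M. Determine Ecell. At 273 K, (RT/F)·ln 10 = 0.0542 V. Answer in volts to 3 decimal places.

I₂/I⁻ is reduced (cathode, E° = +0.550 V) and Al³⁺/Al is oxidized (anode).
E°cell = +0.550 − (−1.669) = +2.219 V, with n = 6 electrons transferred.
The balanced reaction is 3 I2(s) + 2 Al(s) → 6 I-(aq) + 2 Al3+(aq), so Q = [I-(aq)]^6·[Al3+(aq)]^2 = 8.66×10^−5 and log Q = −4.063.
Applying E = E° − (RT ln10/nF)·log Q gives +2.219 − (0.0542/6)(−4.063) = +2.256 V.

+2.256 V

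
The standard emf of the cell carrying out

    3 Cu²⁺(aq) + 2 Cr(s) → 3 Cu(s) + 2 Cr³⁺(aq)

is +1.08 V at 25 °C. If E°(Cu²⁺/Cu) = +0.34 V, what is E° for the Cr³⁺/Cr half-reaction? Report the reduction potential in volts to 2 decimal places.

−0.74 V

In the reaction as written the Cu²⁺/Cu couple is reduced (cathode) and Cr³⁺/Cr is oxidized (anode), so E°cell = E°(Cu²⁺/Cu) − E°(Cr³⁺/Cr).
E°(Cr³⁺/Cr) = E°(cathode) − E°cell = +0.34 − (+1.08) = −0.74 V.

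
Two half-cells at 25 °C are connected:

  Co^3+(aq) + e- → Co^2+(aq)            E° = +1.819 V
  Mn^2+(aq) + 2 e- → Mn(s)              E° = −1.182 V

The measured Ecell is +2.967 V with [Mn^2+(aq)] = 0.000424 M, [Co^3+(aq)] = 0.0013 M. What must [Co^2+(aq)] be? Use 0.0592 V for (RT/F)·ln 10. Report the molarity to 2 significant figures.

0.24 M

The Co³⁺/Co²⁺ couple has the larger reduction potential, so it is the cathode: E°cell = +1.819 − (−1.182) = +3.001 V and n = 2.
Since E = E° − (0.0592/n)·log Q, log Q = n(E° − E)/0.0592 = 1.149.
For 2 Co^3+(aq) + Mn(s) → 2 Co^2+(aq) + Mn^2+(aq), the reaction quotient is Q = ([Co^2+(aq)]^2·[Mn^2+(aq)]) / [Co^3+(aq)]^2.
Substituting the known concentrations and solving, log [Co^2+(aq)] = −0.625 and [Co^2+(aq)] = 0.24 M.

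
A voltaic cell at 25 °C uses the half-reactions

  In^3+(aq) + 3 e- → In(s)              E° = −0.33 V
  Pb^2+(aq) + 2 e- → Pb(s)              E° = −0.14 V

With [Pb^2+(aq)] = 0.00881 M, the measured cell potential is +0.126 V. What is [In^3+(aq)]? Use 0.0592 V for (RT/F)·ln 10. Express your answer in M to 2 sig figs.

1.4 M

The Pb²⁺/Pb couple has the larger reduction potential, so it is the cathode: E°cell = −0.14 − (−0.33) = +0.19 V and n = 6.
Rearranging E = E° − (0.0592/n)·log Q gives log Q = 6(+0.19 − (+0.126))/0.0592 = 6.486.
For 3 Pb^2+(aq) + 2 In(s) → 3 Pb(s) + 2 In^3+(aq), the reaction quotient is Q = [In^3+(aq)]^2 / [Pb^2+(aq)]^3.
Solving for the unknown gives log [In^3+(aq)] = 0.160, so [In^3+(aq)] ≈ 1.4 M.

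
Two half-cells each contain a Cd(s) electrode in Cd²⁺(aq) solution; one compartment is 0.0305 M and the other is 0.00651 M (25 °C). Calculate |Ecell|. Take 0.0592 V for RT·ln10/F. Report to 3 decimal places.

0.020 V

For a concentration cell E°cell = 0, since both electrodes use the same couple.
The compartment with the higher Cd²⁺(aq) concentration (0.0305 M) acts as the cathode; ions are reduced there and produced at the dilute (0.00651 M) anode.
With n = 2, Ecell = −(0.0592/2)·log([dilute]/[conc]) = −(0.0592/2)·log(0.00651/0.0305) = +0.020 V.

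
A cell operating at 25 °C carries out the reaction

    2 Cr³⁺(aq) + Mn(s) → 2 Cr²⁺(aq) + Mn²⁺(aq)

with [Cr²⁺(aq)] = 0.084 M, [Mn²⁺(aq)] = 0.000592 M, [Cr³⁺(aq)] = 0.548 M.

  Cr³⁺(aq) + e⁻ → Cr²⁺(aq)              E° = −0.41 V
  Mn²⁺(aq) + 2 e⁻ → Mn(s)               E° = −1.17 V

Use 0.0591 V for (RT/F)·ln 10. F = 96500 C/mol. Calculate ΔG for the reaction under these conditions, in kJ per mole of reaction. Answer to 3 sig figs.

−174 kJ/mol

E°cell = −0.41 − (−1.17) = +0.76 V; the balanced reaction transfers n = 2 electrons.
Here Q = ([Cr²⁺(aq)]^2·[Mn²⁺(aq)]) / [Cr³⁺(aq)]^2 = 1.39×10^−5 (log Q = −4.857), giving E = +0.76 − (0.0591/2)·(−4.857) = +0.9035 V.
Then ΔG = −nFE = −2 × 96500 × +0.9035 J/mol = −174 kJ/mol.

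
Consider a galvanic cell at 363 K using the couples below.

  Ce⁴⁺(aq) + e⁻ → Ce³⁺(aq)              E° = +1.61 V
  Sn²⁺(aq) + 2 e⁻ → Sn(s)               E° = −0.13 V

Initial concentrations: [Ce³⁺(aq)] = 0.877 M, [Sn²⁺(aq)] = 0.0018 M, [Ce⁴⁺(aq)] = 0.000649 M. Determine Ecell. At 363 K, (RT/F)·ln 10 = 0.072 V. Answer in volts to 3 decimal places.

+1.613 V

Since E°(Ce⁴⁺/Ce³⁺) > E°(Sn²⁺/Sn), Ce⁴⁺/Ce³⁺ serves as the cathode.
E°cell = E°cat − E°an = +1.61 − (−0.13) = +1.74 V; n = 2.
Balancing gives 2 Ce⁴⁺(aq) + Sn(s) → 2 Ce³⁺(aq) + Sn²⁺(aq); hence Q = ([Ce³⁺(aq)]^2·[Sn²⁺(aq)]) / [Ce⁴⁺(aq)]^2 = 3.29×10^3 (log Q = 3.517).
Applying E = E° − (RT ln10/nF)·log Q gives +1.74 − (0.072/2)(3.517) = +1.613 V.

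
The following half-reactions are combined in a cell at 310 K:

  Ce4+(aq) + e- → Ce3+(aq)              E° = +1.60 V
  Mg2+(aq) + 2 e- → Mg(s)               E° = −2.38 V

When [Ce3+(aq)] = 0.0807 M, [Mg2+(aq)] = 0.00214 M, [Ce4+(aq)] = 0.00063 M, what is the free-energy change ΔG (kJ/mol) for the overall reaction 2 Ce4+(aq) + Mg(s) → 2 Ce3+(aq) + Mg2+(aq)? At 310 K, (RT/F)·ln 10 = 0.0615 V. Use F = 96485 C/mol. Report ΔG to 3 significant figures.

−759 kJ/mol

With Ce⁴⁺/Ce³⁺ reduced at the cathode, E°cell = +1.60 − (−2.38) = +3.98 V and n = 2.
Q = ([Ce3+(aq)]^2·[Mg2+(aq)]) / [Ce4+(aq)]^2 = 35.1, so log Q = 1.545 and E = +3.98 − (0.0615/2)(1.545) = +3.9325 V.
Then ΔG = −nFE = −2 × 96485 × +3.9325 J/mol = −759 kJ/mol.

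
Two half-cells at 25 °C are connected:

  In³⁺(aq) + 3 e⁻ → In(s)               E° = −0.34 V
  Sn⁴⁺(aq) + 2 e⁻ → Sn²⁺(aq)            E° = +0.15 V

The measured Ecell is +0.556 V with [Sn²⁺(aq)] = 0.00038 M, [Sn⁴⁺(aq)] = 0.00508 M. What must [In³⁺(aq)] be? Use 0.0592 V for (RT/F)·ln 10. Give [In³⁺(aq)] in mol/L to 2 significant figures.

With Sn⁴⁺/Sn²⁺ at the cathode and In³⁺/In at the anode, E°cell = +0.15 − (−0.34) = +0.49 V (n = 6).
From the Nernst equation, log Q = n(E° − E)/0.0592 = 6·(+0.49 − (+0.556))/0.0592 = −6.689.
The balanced reaction is 3 Sn⁴⁺(aq) + 2 In(s) → 3 Sn²⁺(aq) + 2 In³⁺(aq), so Q = ([Sn²⁺(aq)]^3·[In³⁺(aq)]^2) / [Sn⁴⁺(aq)]^3.
Solving for the unknown gives log [In³⁺(aq)] = −1.655, so [In³⁺(aq)] ≈ 0.022 M.

0.022 M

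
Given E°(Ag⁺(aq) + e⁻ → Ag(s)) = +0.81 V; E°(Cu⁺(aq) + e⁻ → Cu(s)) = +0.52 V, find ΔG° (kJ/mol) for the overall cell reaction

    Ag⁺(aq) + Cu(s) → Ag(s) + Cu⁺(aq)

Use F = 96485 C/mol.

−28.0 kJ/mol

In the reaction as written Ag⁺(aq) is reduced, so the Ag⁺/Ag couple is the cathode and Cu⁺/Cu is the anode.
E°cell = +0.81 − (+0.52) = +0.29 V; balancing electrons gives n = 1.
ΔG° = −nFE°cell = −(1)(96485)(+0.29) J/mol = −28.0 kJ/mol.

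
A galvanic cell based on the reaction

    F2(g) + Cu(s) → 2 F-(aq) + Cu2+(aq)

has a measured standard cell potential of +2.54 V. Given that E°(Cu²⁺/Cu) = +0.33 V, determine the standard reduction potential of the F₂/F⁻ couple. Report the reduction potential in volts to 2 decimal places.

In the reaction as written the F₂/F⁻ couple is reduced (cathode) and Cu²⁺/Cu is oxidized (anode), so E°cell = E°(F₂/F⁻) − E°(Cu²⁺/Cu).
E°(F₂/F⁻) = E°cell + E°(anode) = +2.54 + (+0.33) = +2.87 V.

+2.87 V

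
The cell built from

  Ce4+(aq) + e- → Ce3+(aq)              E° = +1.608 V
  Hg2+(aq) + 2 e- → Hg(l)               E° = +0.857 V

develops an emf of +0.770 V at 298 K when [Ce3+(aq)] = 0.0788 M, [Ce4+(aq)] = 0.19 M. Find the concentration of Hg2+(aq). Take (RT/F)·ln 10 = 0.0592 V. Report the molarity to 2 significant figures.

The Ce⁴⁺/Ce³⁺ couple has the larger reduction potential, so it is the cathode: E°cell = +1.608 − (+0.857) = +0.751 V and n = 2.
Rearranging E = E° − (0.0592/n)·log Q gives log Q = 2(+0.751 − (+0.770))/0.0592 = −0.642.
Balancing electrons gives 2 Ce4+(aq) + Hg(l) → 2 Ce3+(aq) + Hg2+(aq); thus Q = ([Ce3+(aq)]^2·[Hg2+(aq)]) / [Ce4+(aq)]^2.
Solving for the unknown gives log [Hg2+(aq)] = 0.122, so [Hg2+(aq)] ≈ 1.3 M.

1.3 M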